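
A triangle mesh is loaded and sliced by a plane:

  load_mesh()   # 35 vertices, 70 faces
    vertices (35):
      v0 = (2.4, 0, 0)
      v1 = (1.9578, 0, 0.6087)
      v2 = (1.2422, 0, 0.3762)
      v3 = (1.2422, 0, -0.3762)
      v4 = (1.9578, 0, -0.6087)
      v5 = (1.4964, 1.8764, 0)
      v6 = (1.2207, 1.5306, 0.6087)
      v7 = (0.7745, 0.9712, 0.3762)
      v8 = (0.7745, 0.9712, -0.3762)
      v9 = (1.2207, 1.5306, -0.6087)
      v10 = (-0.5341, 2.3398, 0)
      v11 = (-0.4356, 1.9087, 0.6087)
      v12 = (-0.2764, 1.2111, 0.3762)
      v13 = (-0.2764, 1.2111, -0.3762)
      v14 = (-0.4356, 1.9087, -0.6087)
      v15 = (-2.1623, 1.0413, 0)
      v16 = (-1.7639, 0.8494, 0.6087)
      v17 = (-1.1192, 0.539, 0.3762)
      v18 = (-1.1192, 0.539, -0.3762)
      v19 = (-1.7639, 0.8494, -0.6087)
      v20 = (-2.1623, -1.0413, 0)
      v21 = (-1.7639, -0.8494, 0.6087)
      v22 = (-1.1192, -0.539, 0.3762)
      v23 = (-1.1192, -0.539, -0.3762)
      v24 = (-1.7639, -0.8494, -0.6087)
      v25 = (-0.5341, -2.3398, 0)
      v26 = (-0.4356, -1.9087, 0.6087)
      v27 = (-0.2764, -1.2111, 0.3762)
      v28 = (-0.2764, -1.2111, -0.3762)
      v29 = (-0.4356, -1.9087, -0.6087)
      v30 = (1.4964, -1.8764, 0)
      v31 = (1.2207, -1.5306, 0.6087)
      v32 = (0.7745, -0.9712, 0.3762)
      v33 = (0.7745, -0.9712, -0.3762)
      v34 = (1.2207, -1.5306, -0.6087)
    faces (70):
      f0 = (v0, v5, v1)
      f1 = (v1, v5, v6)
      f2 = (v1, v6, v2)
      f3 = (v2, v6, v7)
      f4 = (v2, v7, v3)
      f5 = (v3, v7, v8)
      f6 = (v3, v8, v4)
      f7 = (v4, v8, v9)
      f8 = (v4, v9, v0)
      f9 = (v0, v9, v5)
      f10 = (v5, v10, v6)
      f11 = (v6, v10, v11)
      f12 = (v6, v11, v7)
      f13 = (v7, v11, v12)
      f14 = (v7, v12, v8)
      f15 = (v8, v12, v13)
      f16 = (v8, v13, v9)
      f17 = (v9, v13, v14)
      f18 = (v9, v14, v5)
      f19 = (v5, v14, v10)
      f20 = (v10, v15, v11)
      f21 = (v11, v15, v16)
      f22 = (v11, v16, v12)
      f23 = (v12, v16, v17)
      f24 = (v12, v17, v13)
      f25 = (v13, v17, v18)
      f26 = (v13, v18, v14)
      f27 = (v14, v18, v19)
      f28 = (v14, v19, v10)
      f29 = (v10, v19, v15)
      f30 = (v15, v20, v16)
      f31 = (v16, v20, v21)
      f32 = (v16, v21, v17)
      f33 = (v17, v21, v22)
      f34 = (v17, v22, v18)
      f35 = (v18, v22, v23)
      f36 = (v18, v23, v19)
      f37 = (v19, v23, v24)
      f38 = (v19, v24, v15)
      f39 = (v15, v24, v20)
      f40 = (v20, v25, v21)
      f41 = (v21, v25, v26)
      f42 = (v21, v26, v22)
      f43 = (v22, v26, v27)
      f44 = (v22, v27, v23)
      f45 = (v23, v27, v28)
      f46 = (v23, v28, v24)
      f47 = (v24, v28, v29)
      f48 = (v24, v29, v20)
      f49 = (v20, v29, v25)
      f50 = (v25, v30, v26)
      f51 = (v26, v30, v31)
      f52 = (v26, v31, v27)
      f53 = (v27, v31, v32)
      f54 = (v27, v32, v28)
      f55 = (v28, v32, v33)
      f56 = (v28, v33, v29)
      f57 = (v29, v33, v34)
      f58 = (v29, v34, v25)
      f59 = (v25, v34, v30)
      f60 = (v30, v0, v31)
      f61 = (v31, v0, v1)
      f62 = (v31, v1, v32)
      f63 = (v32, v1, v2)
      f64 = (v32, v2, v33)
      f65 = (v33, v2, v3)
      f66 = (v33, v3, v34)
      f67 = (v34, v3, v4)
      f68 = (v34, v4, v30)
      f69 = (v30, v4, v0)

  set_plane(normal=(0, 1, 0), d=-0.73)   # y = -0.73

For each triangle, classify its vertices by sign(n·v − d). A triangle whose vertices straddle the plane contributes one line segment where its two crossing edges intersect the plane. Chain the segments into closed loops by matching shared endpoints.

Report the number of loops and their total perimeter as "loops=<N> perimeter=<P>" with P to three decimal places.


Straddling triangles (22 of 70):
  (v15,v20,v16) [+-+] → (-2.1623, -0.73, 0)–(-2.0967, -0.73, 0.100221)  len=0.1198
  (v16,v20,v21) [+--] → (-2.0967, -0.73, 0.100221)–(-1.7639, -0.73, 0.6087)  len=0.6077
  (v16,v21,v17) [+-+] → (-1.7639, -0.73, 0.6087)–(-1.70846, -0.73, 0.588705)  len=0.0589
  (v17,v21,v22) [+-+] → (-1.70846, -0.73, 0.588705)–(-1.51591, -0.73, 0.519265)  len=0.2047
  (v19,v23,v24) [++-] → (-1.51591, -0.73, -0.519265)–(-1.7639, -0.73, -0.6087)  len=0.2636
  (v19,v24,v15) [+-+] → (-1.7639, -0.73, -0.6087)–(-1.78906, -0.73, -0.57026)  len=0.0459
  (v15,v24,v20) [+--] → (-1.78906, -0.73, -0.57026)–(-2.1623, -0.73, 0)  len=0.6815
  (v21,v26,v22) [--+] → (-1.02387, -0.73, 0.408621)–(-1.51591, -0.73, 0.519265)  len=0.5043
  (v22,v26,v27) [+--] → (-1.02387, -0.73, 0.408621)–(-0.87969, -0.73, 0.3762)  len=0.1478
  (v22,v27,v23) [+-+] → (-0.87969, -0.73, 0.3762)–(-0.87969, -0.73, -0.16238)  len=0.5386
  (v23,v27,v28) [+--] → (-0.87969, -0.73, -0.16238)–(-0.87969, -0.73, -0.3762)  len=0.2138
  (v23,v28,v24) [+--] → (-0.87969, -0.73, -0.3762)–(-1.51591, -0.73, -0.519265)  len=0.6521
  (v30,v0,v31) [-+-] → (2.04846, -0.73, 0)–(1.83755, -0.73, 0.290312)  len=0.3588
  (v31,v0,v1) [-++] → (1.83755, -0.73, 0.290312)–(1.60625, -0.73, 0.6087)  len=0.3935
  (v31,v1,v32) [-+-] → (1.60625, -0.73, 0.6087)–(1.06838, -0.73, 0.433942)  len=0.5656
  (v32,v1,v2) [-++] → (1.06838, -0.73, 0.433942)–(0.890654, -0.73, 0.3762)  len=0.1869
  (v32,v2,v33) [-+-] → (0.890654, -0.73, 0.3762)–(0.890654, -0.73, -0.18934)  len=0.5655
  (v33,v2,v3) [-++] → (0.890654, -0.73, -0.18934)–(0.890654, -0.73, -0.3762)  len=0.1869
  (v33,v3,v34) [-+-] → (0.890654, -0.73, -0.3762)–(1.23195, -0.73, -0.487088)  len=0.3589
  (v34,v3,v4) [-++] → (1.23195, -0.73, -0.487088)–(1.60625, -0.73, -0.6087)  len=0.3936
  (v34,v4,v30) [-+-] → (1.60625, -0.73, -0.6087)–(1.7783, -0.73, -0.37189)  len=0.2927
  (v30,v4,v0) [-++] → (1.7783, -0.73, -0.37189)–(2.04846, -0.73, 0)  len=0.4597

Chained into 2 loop(s):
  loop 1: 12 segments, perimeter = 4.0388
  loop 2: 10 segments, perimeter = 3.7620
Total perimeter = 7.801

loops=2 perimeter=7.801


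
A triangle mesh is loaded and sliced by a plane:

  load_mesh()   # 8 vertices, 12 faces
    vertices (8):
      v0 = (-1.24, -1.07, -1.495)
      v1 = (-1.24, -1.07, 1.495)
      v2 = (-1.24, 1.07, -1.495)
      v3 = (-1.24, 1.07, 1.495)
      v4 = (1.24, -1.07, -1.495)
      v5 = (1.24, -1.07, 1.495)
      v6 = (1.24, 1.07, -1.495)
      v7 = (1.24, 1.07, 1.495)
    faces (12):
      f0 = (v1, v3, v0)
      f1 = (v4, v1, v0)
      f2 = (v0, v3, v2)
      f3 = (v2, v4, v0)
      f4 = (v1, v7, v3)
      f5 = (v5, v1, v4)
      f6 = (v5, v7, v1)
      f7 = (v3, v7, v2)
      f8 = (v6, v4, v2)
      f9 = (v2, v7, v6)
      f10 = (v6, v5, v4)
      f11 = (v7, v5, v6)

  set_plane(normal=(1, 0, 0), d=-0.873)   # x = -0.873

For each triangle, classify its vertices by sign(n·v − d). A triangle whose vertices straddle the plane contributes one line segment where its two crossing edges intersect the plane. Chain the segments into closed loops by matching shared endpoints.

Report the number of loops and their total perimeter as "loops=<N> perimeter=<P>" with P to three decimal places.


Straddling triangles (8 of 12):
  (v4,v1,v0) [+--] → (-0.873, -1.07, 1.05253)–(-0.873, -1.07, -1.495)  len=2.5475
  (v2,v4,v0) [-+-] → (-0.873, 0.753315, -1.495)–(-0.873, -1.07, -1.495)  len=1.8233
  (v1,v7,v3) [-+-] → (-0.873, -0.753315, 1.495)–(-0.873, 1.07, 1.495)  len=1.8233
  (v5,v1,v4) [+-+] → (-0.873, -1.07, 1.495)–(-0.873, -1.07, 1.05253)  len=0.4425
  (v5,v7,v1) [++-] → (-0.873, -0.753315, 1.495)–(-0.873, -1.07, 1.495)  len=0.3167
  (v3,v7,v2) [-+-] → (-0.873, 1.07, 1.495)–(-0.873, 1.07, -1.05253)  len=2.5475
  (v6,v4,v2) [++-] → (-0.873, 0.753315, -1.495)–(-0.873, 1.07, -1.495)  len=0.3167
  (v2,v7,v6) [-++] → (-0.873, 1.07, -1.05253)–(-0.873, 1.07, -1.495)  len=0.4425

Chained into 1 loop(s):
  loop 1: 8 segments, perimeter = 10.2600
Total perimeter = 10.260

loops=1 perimeter=10.260


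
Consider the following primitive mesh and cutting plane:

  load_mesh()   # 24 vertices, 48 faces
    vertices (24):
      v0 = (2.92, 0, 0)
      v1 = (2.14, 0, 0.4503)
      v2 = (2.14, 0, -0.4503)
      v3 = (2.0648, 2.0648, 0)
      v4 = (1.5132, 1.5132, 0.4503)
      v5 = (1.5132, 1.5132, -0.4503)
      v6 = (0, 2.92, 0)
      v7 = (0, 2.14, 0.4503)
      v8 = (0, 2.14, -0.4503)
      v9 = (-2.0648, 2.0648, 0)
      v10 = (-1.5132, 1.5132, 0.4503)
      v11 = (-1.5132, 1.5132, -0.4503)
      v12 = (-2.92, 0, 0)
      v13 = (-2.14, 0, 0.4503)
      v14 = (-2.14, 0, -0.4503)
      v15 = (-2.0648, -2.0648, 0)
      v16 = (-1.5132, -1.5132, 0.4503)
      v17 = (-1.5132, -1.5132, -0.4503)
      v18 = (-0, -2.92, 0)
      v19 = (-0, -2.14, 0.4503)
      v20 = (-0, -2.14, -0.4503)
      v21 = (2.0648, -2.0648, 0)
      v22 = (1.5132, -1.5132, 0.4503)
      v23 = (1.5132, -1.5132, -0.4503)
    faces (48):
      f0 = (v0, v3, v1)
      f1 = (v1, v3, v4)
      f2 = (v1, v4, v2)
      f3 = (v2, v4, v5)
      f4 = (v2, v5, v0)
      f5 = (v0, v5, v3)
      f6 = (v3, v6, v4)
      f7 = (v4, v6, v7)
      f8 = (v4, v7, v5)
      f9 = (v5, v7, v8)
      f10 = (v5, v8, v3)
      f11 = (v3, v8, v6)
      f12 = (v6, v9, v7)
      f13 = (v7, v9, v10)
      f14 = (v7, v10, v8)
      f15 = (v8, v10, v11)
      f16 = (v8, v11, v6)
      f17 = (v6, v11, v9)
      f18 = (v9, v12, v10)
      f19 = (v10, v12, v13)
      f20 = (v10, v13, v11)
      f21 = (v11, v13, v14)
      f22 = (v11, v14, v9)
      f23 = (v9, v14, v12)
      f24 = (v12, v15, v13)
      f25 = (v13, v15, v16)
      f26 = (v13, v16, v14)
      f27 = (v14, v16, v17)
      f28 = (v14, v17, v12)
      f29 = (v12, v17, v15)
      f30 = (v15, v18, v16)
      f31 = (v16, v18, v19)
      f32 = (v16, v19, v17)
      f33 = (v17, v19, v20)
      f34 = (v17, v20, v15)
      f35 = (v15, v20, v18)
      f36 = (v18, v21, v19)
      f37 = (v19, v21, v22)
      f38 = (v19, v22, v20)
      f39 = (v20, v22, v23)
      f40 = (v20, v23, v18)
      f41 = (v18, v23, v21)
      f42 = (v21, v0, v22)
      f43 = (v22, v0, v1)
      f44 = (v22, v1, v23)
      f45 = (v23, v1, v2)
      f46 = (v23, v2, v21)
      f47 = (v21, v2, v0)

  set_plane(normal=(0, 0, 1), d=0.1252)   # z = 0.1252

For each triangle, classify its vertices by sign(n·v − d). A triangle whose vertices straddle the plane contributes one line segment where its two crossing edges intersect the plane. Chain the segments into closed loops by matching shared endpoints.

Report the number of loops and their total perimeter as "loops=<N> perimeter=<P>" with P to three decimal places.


Straddling triangles (32 of 48):
  (v0,v3,v1) [--+] → (2.08571, 1.49071, 0.1252)–(2.70313, 0, 0.1252)  len=1.6135
  (v1,v3,v4) [+-+] → (2.08571, 1.49071, 0.1252)–(1.91143, 1.91143, 0.1252)  len=0.4554
  (v1,v4,v2) [++-] → (1.73946, 0.966963, 0.1252)–(2.14, 0, 0.1252)  len=1.0466
  (v2,v4,v5) [-+-] → (1.73946, 0.966963, 0.1252)–(1.5132, 1.5132, 0.1252)  len=0.5912
  (v3,v6,v4) [--+] → (0.420725, 2.52886, 0.1252)–(1.91143, 1.91143, 0.1252)  len=1.6135
  (v4,v6,v7) [+-+] → (0.420725, 2.52886, 0.1252)–(0, 2.70313, 0.1252)  len=0.4554
  (v4,v7,v5) [++-] → (0.546237, 1.91374, 0.1252)–(1.5132, 1.5132, 0.1252)  len=1.0466
  (v5,v7,v8) [-+-] → (0.546237, 1.91374, 0.1252)–(0, 2.14, 0.1252)  len=0.5912
  (v6,v9,v7) [--+] → (-1.49071, 2.08571, 0.1252)–(0, 2.70313, 0.1252)  len=1.6135
  (v7,v9,v10) [+-+] → (-1.49071, 2.08571, 0.1252)–(-1.91143, 1.91143, 0.1252)  len=0.4554
  (v7,v10,v8) [++-] → (-0.966963, 1.73946, 0.1252)–(0, 2.14, 0.1252)  len=1.0466
  (v8,v10,v11) [-+-] → (-0.966963, 1.73946, 0.1252)–(-1.5132, 1.5132, 0.1252)  len=0.5912
  (v9,v12,v10) [--+] → (-2.52886, 0.420725, 0.1252)–(-1.91143, 1.91143, 0.1252)  len=1.6135
  (v10,v12,v13) [+-+] → (-2.52886, 0.420725, 0.1252)–(-2.70313, 0, 0.1252)  len=0.4554
  (v10,v13,v11) [++-] → (-1.91374, 0.546237, 0.1252)–(-1.5132, 1.5132, 0.1252)  len=1.0466
  (v11,v13,v14) [-+-] → (-1.91374, 0.546237, 0.1252)–(-2.14, 0, 0.1252)  len=0.5912
  (v12,v15,v13) [--+] → (-2.08571, -1.49071, 0.1252)–(-2.70313, 0, 0.1252)  len=1.6135
  (v13,v15,v16) [+-+] → (-2.08571, -1.49071, 0.1252)–(-1.91143, -1.91143, 0.1252)  len=0.4554
  (v13,v16,v14) [++-] → (-1.73946, -0.966963, 0.1252)–(-2.14, 0, 0.1252)  len=1.0466
  (v14,v16,v17) [-+-] → (-1.73946, -0.966963, 0.1252)–(-1.5132, -1.5132, 0.1252)  len=0.5912
  (v15,v18,v16) [--+] → (-0.420725, -2.52886, 0.1252)–(-1.91143, -1.91143, 0.1252)  len=1.6135
  (v16,v18,v19) [+-+] → (-0.420725, -2.52886, 0.1252)–(0, -2.70313, 0.1252)  len=0.4554
  (v16,v19,v17) [++-] → (-0.546237, -1.91374, 0.1252)–(-1.5132, -1.5132, 0.1252)  len=1.0466
  (v17,v19,v20) [-+-] → (-0.546237, -1.91374, 0.1252)–(0, -2.14, 0.1252)  len=0.5912
  (v18,v21,v19) [--+] → (1.49071, -2.08571, 0.1252)–(0, -2.70313, 0.1252)  len=1.6135
  (v19,v21,v22) [+-+] → (1.49071, -2.08571, 0.1252)–(1.91143, -1.91143, 0.1252)  len=0.4554
  (v19,v22,v20) [++-] → (0.966963, -1.73946, 0.1252)–(0, -2.14, 0.1252)  len=1.0466
  (v20,v22,v23) [-+-] → (0.966963, -1.73946, 0.1252)–(1.5132, -1.5132, 0.1252)  len=0.5912
  (v21,v0,v22) [--+] → (2.52886, -0.420725, 0.1252)–(1.91143, -1.91143, 0.1252)  len=1.6135
  (v22,v0,v1) [+-+] → (2.52886, -0.420725, 0.1252)–(2.70313, 0, 0.1252)  len=0.4554
  (v22,v1,v23) [++-] → (1.91374, -0.546237, 0.1252)–(1.5132, -1.5132, 0.1252)  len=1.0466
  (v23,v1,v2) [-+-] → (1.91374, -0.546237, 0.1252)–(2.14, 0, 0.1252)  len=0.5912

Chained into 2 loop(s):
  loop 1: 16 segments, perimeter = 16.5512
  loop 2: 16 segments, perimeter = 13.1030
Total perimeter = 29.654

loops=2 perimeter=29.654


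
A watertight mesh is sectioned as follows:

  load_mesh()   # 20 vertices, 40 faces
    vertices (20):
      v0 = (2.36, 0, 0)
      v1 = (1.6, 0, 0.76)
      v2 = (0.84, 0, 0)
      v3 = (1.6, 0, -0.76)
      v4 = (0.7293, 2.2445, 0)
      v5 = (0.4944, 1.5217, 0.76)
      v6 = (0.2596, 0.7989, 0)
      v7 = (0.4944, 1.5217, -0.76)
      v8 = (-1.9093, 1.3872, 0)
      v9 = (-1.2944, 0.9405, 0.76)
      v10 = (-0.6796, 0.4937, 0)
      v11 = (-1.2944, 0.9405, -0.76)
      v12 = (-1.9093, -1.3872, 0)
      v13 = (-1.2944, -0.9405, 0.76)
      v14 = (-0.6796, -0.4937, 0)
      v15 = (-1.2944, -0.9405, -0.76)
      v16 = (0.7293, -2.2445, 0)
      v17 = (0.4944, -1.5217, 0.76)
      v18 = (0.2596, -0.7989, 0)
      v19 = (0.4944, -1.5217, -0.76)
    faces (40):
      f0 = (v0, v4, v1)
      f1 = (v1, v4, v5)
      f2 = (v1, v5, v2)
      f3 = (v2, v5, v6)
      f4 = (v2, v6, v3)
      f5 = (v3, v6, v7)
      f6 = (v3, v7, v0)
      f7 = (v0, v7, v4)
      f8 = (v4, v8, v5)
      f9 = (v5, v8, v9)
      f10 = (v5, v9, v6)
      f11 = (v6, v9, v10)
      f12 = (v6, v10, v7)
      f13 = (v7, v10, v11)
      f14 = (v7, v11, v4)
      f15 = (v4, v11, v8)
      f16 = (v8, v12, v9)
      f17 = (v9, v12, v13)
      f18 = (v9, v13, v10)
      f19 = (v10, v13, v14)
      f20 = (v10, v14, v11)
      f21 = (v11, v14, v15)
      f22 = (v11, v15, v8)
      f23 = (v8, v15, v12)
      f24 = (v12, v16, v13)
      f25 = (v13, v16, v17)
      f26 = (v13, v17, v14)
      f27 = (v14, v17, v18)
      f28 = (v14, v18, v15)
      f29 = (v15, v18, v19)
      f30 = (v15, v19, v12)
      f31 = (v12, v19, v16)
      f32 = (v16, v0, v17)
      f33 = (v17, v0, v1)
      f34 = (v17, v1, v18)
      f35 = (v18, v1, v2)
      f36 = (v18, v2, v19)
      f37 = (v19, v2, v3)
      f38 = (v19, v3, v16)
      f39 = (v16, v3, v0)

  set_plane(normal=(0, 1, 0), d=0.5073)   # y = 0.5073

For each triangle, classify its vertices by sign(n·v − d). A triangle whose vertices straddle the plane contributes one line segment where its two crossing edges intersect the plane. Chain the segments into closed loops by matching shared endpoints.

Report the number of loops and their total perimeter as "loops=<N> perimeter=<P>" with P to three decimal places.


Straddling triangles (18 of 40):
  (v0,v4,v1) [-+-] → (1.99143, 0.5073, 0)–(1.40321, 0.5073, 0.588225)  len=0.8319
  (v1,v4,v5) [-++] → (1.40321, 0.5073, 0.588225)–(1.23142, 0.5073, 0.76)  len=0.2429
  (v1,v5,v2) [-+-] → (1.23142, 0.5073, 0.76)–(0.724785, 0.5073, 0.253367)  len=0.7165
  (v2,v5,v6) [-++] → (0.724785, 0.5073, 0.253367)–(0.471447, 0.5073, 0)  len=0.3583
  (v2,v6,v3) [-+-] → (0.471447, 0.5073, 0)–(0.748849, 0.5073, -0.277401)  len=0.3923
  (v3,v6,v7) [-++] → (0.748849, 0.5073, -0.277401)–(1.23142, 0.5073, -0.76)  len=0.6825
  (v3,v7,v0) [-+-] → (1.23142, 0.5073, -0.76)–(1.73805, 0.5073, -0.253367)  len=0.7165
  (v0,v7,v4) [-++] → (1.73805, 0.5073, -0.253367)–(1.99143, 0.5073, 0)  len=0.3583
  (v6,v9,v10) [++-] → (-0.698314, 0.5073, 0.0231334)–(-0.637748, 0.5073, 0)  len=0.0648
  (v6,v10,v7) [+-+] → (-0.637748, 0.5073, 0)–(-0.664068, 0.5073, -0.0100545)  len=0.0282
  (v7,v10,v11) [+-+] → (-0.664068, 0.5073, -0.0100545)–(-0.698314, 0.5073, -0.0231334)  len=0.0367
  (v8,v12,v9) [+-+] → (-1.9093, 0.5073, 0)–(-1.40884, 0.5073, 0.618559)  len=0.7957
  (v9,v12,v13) [+--] → (-1.40884, 0.5073, 0.618559)–(-1.2944, 0.5073, 0.76)  len=0.1819
  (v9,v13,v10) [+--] → (-1.2944, 0.5073, 0.76)–(-0.698314, 0.5073, 0.0231334)  len=0.9478
  (v10,v14,v11) [--+] → (-1.1087, 0.5073, -0.530442)–(-0.698314, 0.5073, -0.0231334)  len=0.6525
  (v11,v14,v15) [+--] → (-1.1087, 0.5073, -0.530442)–(-1.2944, 0.5073, -0.76)  len=0.2953
  (v11,v15,v8) [+-+] → (-1.2944, 0.5073, -0.76)–(-1.67686, 0.5073, -0.28729)  len=0.6081
  (v8,v15,v12) [+--] → (-1.67686, 0.5073, -0.28729)–(-1.9093, 0.5073, 0)  len=0.3695

Chained into 2 loop(s):
  loop 1: 8 segments, perimeter = 4.2992
  loop 2: 10 segments, perimeter = 3.9804
Total perimeter = 8.280

loops=2 perimeter=8.280


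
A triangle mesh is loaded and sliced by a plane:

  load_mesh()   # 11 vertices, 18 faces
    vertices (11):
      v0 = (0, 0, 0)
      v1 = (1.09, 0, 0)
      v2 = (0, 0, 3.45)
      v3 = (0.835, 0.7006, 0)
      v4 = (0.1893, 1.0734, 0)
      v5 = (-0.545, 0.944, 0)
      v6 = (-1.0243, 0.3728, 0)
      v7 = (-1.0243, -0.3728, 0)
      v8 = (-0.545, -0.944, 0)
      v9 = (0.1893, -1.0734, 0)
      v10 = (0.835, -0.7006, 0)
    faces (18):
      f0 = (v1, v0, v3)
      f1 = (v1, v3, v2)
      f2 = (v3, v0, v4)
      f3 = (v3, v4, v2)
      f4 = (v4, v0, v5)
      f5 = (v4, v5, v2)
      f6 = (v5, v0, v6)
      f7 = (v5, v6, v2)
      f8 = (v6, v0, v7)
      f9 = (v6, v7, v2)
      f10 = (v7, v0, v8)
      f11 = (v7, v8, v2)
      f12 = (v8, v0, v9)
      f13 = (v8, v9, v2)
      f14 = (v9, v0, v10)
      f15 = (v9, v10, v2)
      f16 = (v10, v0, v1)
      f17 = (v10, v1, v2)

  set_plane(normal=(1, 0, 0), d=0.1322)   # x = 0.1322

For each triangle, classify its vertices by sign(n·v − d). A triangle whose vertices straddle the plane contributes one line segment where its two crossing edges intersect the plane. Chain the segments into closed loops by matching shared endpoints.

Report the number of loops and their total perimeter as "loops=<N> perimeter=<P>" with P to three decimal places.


loops=1 perimeter=8.578

Straddling triangles (12 of 18):
  (v1,v0,v3) [+-+] → (0.1322, 0, 0)–(0.1322, 0.110921, 0)  len=0.1109
  (v1,v3,v2) [++-] → (0.1322, 0.110921, 2.90378)–(0.1322, 0, 3.03157)  len=0.1692
  (v3,v0,v4) [+-+] → (0.1322, 0.110921, 0)–(0.1322, 0.749622, 0)  len=0.6387
  (v3,v4,v2) [++-] → (0.1322, 0.749622, 1.04065)–(0.1322, 0.110921, 2.90378)  len=1.9696
  (v4,v0,v5) [+--] → (0.1322, 0.749622, 0)–(0.1322, 1.06334, 0)  len=0.3137
  (v4,v5,v2) [+--] → (0.1322, 1.06334, 0)–(0.1322, 0.749622, 1.04065)  len=1.0869
  (v8,v0,v9) [--+] → (0.1322, -0.749622, 0)–(0.1322, -1.06334, 0)  len=0.3137
  (v8,v9,v2) [-+-] → (0.1322, -1.06334, 0)–(0.1322, -0.749622, 1.04065)  len=1.0869
  (v9,v0,v10) [+-+] → (0.1322, -0.749622, 0)–(0.1322, -0.110921, 0)  len=0.6387
  (v9,v10,v2) [++-] → (0.1322, -0.110921, 2.90378)–(0.1322, -0.749622, 1.04065)  len=1.9696
  (v10,v0,v1) [+-+] → (0.1322, -0.110921, 0)–(0.1322, 0, 0)  len=0.1109
  (v10,v1,v2) [++-] → (0.1322, 0, 3.03157)–(0.1322, -0.110921, 2.90378)  len=0.1692

Chained into 1 loop(s):
  loop 1: 12 segments, perimeter = 8.5781
Total perimeter = 8.578


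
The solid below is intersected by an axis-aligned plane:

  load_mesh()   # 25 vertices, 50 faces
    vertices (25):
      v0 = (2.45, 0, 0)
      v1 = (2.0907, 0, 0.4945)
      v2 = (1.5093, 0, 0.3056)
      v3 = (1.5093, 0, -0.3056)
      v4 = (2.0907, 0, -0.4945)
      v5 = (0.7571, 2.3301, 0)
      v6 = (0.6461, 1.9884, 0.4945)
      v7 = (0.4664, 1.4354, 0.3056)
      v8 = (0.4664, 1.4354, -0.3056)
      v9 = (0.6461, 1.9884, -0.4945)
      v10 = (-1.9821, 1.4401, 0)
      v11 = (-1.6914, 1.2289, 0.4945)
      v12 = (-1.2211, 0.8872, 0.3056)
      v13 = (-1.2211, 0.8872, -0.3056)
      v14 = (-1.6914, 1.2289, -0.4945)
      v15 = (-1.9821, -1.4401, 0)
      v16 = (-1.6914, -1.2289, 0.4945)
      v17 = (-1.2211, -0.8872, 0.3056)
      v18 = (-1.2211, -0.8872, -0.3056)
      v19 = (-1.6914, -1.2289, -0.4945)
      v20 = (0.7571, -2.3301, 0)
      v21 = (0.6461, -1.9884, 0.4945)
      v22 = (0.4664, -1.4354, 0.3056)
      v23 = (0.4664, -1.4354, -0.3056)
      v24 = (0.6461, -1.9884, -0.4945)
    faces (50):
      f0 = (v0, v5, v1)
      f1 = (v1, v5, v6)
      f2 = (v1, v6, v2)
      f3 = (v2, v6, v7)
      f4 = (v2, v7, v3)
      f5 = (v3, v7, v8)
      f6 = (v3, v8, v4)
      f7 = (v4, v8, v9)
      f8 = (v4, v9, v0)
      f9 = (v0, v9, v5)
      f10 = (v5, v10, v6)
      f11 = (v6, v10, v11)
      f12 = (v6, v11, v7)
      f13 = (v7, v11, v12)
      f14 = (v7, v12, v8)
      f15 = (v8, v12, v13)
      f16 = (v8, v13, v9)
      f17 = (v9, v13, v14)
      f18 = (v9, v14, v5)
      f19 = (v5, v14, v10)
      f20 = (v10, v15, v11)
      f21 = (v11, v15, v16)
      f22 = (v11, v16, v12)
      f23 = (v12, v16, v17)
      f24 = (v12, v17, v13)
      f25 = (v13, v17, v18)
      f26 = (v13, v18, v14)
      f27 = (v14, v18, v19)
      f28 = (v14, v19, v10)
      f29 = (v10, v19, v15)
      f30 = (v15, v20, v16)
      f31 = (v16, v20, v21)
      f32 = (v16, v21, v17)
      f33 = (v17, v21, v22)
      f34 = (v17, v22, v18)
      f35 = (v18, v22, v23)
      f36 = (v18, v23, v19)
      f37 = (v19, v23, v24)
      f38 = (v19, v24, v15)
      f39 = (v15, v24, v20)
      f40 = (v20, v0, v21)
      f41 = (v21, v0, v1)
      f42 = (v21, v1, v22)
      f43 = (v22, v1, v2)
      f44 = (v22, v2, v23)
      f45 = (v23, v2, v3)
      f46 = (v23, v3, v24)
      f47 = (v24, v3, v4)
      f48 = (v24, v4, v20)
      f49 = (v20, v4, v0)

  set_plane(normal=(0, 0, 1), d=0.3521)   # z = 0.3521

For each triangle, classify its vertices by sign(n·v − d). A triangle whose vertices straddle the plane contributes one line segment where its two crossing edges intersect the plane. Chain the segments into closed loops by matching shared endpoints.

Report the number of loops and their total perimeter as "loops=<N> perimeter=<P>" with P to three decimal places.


Straddling triangles (20 of 50):
  (v0,v5,v1) [--+] → (1.70667, 0.670993, 0.3521)–(2.19417, 0, 0.3521)  len=0.8294
  (v1,v5,v6) [+-+] → (1.70667, 0.670993, 0.3521)–(0.678064, 2.0868, 0.3521)  len=1.7500
  (v1,v6,v2) [++-] → (1.29681, 0.489469, 0.3521)–(1.65242, 0, 0.3521)  len=0.6050
  (v2,v6,v7) [-+-] → (1.29681, 0.489469, 0.3521)–(0.510635, 1.57153, 0.3521)  len=1.3375
  (v5,v10,v6) [--+] → (-0.110737, 1.83051, 0.3521)–(0.678064, 2.0868, 0.3521)  len=0.8294
  (v6,v10,v11) [+-+] → (-0.110737, 1.83051, 0.3521)–(-1.77511, 1.28972, 0.3521)  len=1.7500
  (v6,v11,v7) [++-] → (-0.0647683, 1.38457, 0.3521)–(0.510635, 1.57153, 0.3521)  len=0.6050
  (v7,v11,v12) [-+-] → (-0.0647683, 1.38457, 0.3521)–(-1.33687, 0.971314, 0.3521)  len=1.3375
  (v10,v15,v11) [--+] → (-1.77511, 0.460314, 0.3521)–(-1.77511, 1.28972, 0.3521)  len=0.8294
  (v11,v15,v16) [+-+] → (-1.77511, 0.460314, 0.3521)–(-1.77511, -1.28972, 0.3521)  len=1.7500
  (v11,v16,v12) [++-] → (-1.33687, 0.366297, 0.3521)–(-1.33687, 0.971314, 0.3521)  len=0.6050
  (v12,v16,v17) [-+-] → (-1.33687, 0.366297, 0.3521)–(-1.33687, -0.971314, 0.3521)  len=1.3376
  (v15,v20,v16) [--+] → (-0.986311, -1.54601, 0.3521)–(-1.77511, -1.28972, 0.3521)  len=0.8294
  (v16,v20,v21) [+-+] → (-0.986311, -1.54601, 0.3521)–(0.678064, -2.0868, 0.3521)  len=1.7500
  (v16,v21,v17) [++-] → (-0.761466, -1.15827, 0.3521)–(-1.33687, -0.971314, 0.3521)  len=0.6050
  (v17,v21,v22) [-+-] → (-0.761466, -1.15827, 0.3521)–(0.510635, -1.57153, 0.3521)  len=1.3375
  (v20,v0,v21) [--+] → (1.16556, -1.41581, 0.3521)–(0.678064, -2.0868, 0.3521)  len=0.8294
  (v21,v0,v1) [+-+] → (1.16556, -1.41581, 0.3521)–(2.19417, 0, 0.3521)  len=1.7500
  (v21,v1,v22) [++-] → (0.866241, -1.08206, 0.3521)–(0.510635, -1.57153, 0.3521)  len=0.6050
  (v22,v1,v2) [-+-] → (0.866241, -1.08206, 0.3521)–(1.65242, 0, 0.3521)  len=1.3375

Chained into 2 loop(s):
  loop 1: 10 segments, perimeter = 12.8971
  loop 2: 10 segments, perimeter = 9.7128
Total perimeter = 22.610

loops=2 perimeter=22.610


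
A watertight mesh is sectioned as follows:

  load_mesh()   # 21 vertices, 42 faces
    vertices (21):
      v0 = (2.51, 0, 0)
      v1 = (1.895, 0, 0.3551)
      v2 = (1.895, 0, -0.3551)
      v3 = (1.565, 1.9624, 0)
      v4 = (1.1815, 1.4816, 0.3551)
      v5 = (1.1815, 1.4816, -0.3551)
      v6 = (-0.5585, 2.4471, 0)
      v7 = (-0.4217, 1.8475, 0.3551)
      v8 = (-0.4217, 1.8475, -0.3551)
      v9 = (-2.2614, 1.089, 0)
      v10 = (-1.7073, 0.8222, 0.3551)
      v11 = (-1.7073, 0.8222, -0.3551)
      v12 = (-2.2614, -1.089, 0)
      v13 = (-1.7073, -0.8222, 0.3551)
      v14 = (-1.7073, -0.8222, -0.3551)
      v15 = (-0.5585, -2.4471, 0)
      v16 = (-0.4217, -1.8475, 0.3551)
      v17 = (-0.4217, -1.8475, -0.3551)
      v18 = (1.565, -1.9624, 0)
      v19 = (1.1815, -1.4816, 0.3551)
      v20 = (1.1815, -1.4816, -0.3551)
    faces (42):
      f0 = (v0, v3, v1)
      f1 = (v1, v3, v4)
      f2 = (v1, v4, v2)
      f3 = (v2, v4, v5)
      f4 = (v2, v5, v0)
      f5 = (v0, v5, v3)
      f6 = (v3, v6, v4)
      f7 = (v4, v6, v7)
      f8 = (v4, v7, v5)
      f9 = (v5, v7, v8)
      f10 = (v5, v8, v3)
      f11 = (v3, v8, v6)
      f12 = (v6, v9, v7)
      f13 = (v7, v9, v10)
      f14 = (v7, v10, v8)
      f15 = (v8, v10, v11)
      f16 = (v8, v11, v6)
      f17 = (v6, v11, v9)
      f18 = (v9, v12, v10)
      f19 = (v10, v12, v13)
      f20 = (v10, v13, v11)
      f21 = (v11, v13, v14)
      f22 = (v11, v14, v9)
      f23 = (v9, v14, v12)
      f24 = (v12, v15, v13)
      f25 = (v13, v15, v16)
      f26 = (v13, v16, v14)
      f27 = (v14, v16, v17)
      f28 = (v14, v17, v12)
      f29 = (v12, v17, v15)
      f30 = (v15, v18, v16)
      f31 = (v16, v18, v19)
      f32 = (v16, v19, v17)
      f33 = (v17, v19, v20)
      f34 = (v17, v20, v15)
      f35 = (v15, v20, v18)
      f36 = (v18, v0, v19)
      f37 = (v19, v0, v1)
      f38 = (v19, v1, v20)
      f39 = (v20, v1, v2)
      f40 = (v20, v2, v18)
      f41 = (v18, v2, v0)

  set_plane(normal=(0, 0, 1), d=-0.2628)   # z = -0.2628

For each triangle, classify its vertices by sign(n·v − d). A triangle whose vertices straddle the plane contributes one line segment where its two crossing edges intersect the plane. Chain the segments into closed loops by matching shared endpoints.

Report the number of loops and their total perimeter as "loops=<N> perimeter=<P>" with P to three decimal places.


loops=2 perimeter=23.993

Straddling triangles (28 of 42):
  (v1,v4,v2) [++-] → (1.80227, 0.192554, -0.2628)–(1.895, 0, -0.2628)  len=0.2137
  (v2,v4,v5) [-+-] → (1.80227, 0.192554, -0.2628)–(1.1815, 1.4816, -0.2628)  len=1.4307
  (v2,v5,v0) [--+] → (1.52681, 1.09649, -0.2628)–(2.05485, 0, -0.2628)  len=1.2170
  (v0,v5,v3) [+-+] → (1.52681, 1.09649, -0.2628)–(1.28118, 1.60657, -0.2628)  len=0.5661
  (v4,v7,v5) [++-] → (0.973143, 1.52915, -0.2628)–(1.1815, 1.4816, -0.2628)  len=0.2137
  (v5,v7,v8) [-+-] → (0.973143, 1.52915, -0.2628)–(-0.4217, 1.8475, -0.2628)  len=1.4307
  (v5,v8,v3) [--+] → (0.0946965, 1.87737, -0.2628)–(1.28118, 1.60657, -0.2628)  len=1.2170
  (v3,v8,v6) [+-+] → (0.0946965, 1.87737, -0.2628)–(-0.457258, 2.00335, -0.2628)  len=0.5662
  (v7,v10,v8) [++-] → (-0.588781, 1.71425, -0.2628)–(-0.4217, 1.8475, -0.2628)  len=0.2137
  (v8,v10,v11) [-+-] → (-0.588781, 1.71425, -0.2628)–(-1.7073, 0.8222, -0.2628)  len=1.4307
  (v8,v11,v6) [--+] → (-1.4087, 1.24456, -0.2628)–(-0.457258, 2.00335, -0.2628)  len=1.2170
  (v6,v11,v9) [+-+] → (-1.4087, 1.24456, -0.2628)–(-1.85133, 0.891548, -0.2628)  len=0.5662
  (v10,v13,v11) [++-] → (-1.7073, 0.608488, -0.2628)–(-1.7073, 0.8222, -0.2628)  len=0.2137
  (v11,v13,v14) [-+-] → (-1.7073, 0.608488, -0.2628)–(-1.7073, -0.8222, -0.2628)  len=1.4307
  (v11,v14,v9) [--+] → (-1.85133, -0.325428, -0.2628)–(-1.85133, 0.891548, -0.2628)  len=1.2170
  (v9,v14,v12) [+-+] → (-1.85133, -0.325428, -0.2628)–(-1.85133, -0.891548, -0.2628)  len=0.5661
  (v13,v16,v14) [++-] → (-1.54022, -0.955451, -0.2628)–(-1.7073, -0.8222, -0.2628)  len=0.2137
  (v14,v16,v17) [-+-] → (-1.54022, -0.955451, -0.2628)–(-0.4217, -1.8475, -0.2628)  len=1.4307
  (v14,v17,v12) [--+] → (-0.899887, -1.65035, -0.2628)–(-1.85133, -0.891548, -0.2628)  len=1.2170
  (v12,v17,v15) [+-+] → (-0.899887, -1.65035, -0.2628)–(-0.457258, -2.00335, -0.2628)  len=0.5662
  (v16,v19,v17) [++-] → (-0.213343, -1.79995, -0.2628)–(-0.4217, -1.8475, -0.2628)  len=0.2137
  (v17,v19,v20) [-+-] → (-0.213343, -1.79995, -0.2628)–(1.1815, -1.4816, -0.2628)  len=1.4307
  (v17,v20,v15) [--+] → (0.729227, -1.73256, -0.2628)–(-0.457258, -2.00335, -0.2628)  len=1.2170
  (v15,v20,v18) [+-+] → (0.729227, -1.73256, -0.2628)–(1.28118, -1.60657, -0.2628)  len=0.5662
  (v19,v1,v20) [++-] → (1.27423, -1.28905, -0.2628)–(1.1815, -1.4816, -0.2628)  len=0.2137
  (v20,v1,v2) [-+-] → (1.27423, -1.28905, -0.2628)–(1.895, 0, -0.2628)  len=1.4307
  (v20,v2,v18) [--+] → (1.80922, -0.51008, -0.2628)–(1.28118, -1.60657, -0.2628)  len=1.2170
  (v18,v2,v0) [+-+] → (1.80922, -0.51008, -0.2628)–(2.05485, 0, -0.2628)  len=0.5661

Chained into 2 loop(s):
  loop 1: 14 segments, perimeter = 11.5109
  loop 2: 14 segments, perimeter = 12.4819
Total perimeter = 23.993


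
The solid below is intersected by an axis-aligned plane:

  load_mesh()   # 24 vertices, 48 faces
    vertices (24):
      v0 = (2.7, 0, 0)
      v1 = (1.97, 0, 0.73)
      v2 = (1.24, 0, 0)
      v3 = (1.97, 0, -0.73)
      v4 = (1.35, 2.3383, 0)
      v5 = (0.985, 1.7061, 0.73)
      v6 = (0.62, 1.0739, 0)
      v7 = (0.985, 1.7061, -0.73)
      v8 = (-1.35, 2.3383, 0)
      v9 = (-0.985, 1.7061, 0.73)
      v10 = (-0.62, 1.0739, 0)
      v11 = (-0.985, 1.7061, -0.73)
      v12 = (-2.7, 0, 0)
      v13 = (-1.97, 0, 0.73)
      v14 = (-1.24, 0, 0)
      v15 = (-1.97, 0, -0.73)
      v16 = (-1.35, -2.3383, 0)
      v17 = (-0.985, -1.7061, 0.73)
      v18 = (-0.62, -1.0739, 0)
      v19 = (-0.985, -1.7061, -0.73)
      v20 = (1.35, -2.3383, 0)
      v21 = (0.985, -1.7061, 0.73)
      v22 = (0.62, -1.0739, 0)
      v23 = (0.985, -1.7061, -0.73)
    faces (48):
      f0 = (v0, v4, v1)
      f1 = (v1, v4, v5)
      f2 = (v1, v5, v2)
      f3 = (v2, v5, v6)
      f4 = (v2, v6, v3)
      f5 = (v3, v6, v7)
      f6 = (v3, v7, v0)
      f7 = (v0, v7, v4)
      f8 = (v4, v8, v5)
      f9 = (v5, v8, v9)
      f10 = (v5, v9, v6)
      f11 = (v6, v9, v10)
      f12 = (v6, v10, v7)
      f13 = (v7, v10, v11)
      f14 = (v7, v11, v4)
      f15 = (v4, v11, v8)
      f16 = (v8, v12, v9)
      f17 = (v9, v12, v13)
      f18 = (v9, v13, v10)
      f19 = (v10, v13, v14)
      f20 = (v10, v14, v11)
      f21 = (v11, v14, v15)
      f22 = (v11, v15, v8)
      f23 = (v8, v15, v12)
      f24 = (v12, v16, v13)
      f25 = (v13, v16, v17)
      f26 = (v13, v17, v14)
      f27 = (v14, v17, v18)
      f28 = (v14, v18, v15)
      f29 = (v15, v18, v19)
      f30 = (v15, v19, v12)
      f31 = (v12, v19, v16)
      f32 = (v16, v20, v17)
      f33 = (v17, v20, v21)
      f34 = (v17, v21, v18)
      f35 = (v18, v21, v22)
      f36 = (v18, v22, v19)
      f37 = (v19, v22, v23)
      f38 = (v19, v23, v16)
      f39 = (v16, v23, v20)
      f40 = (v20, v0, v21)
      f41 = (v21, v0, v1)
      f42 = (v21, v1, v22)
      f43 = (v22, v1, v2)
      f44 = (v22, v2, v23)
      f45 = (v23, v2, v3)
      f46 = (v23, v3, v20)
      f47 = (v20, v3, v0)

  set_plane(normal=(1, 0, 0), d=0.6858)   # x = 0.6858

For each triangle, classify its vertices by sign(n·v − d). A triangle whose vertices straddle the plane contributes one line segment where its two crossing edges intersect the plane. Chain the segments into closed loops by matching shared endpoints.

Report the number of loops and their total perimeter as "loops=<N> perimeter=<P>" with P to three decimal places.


loops=2 perimeter=8.082

Straddling triangles (20 of 48):
  (v2,v5,v6) [++-] → (0.6858, 1.18787, 0.1316)–(0.6858, 0.959928, 0)  len=0.2632
  (v2,v6,v3) [+-+] → (0.6858, 0.959928, 0)–(0.6858, 1.02156, -0.0355807)  len=0.0712
  (v3,v6,v7) [+-+] → (0.6858, 1.02156, -0.0355807)–(0.6858, 1.18787, -0.1316)  len=0.1920
  (v4,v8,v5) [+-+] → (0.6858, 2.3383, 0)–(0.6858, 1.78711, 0.63646)  len=0.8420
  (v5,v8,v9) [+--] → (0.6858, 1.78711, 0.63646)–(0.6858, 1.7061, 0.73)  len=0.1237
  (v5,v9,v6) [+--] → (0.6858, 1.7061, 0.73)–(0.6858, 1.18787, 0.1316)  len=0.7916
  (v6,v10,v7) [--+] → (0.6858, 1.58825, -0.593915)–(0.6858, 1.18787, -0.1316)  len=0.6116
  (v7,v10,v11) [+--] → (0.6858, 1.58825, -0.593915)–(0.6858, 1.7061, -0.73)  len=0.1800
  (v7,v11,v4) [+-+] → (0.6858, 1.7061, -0.73)–(0.6858, 2.15847, -0.207651)  len=0.6910
  (v4,v11,v8) [+--] → (0.6858, 2.15847, -0.207651)–(0.6858, 2.3383, 0)  len=0.2747
  (v16,v20,v17) [-+-] → (0.6858, -2.3383, 0)–(0.6858, -2.15847, 0.207651)  len=0.2747
  (v17,v20,v21) [-++] → (0.6858, -2.15847, 0.207651)–(0.6858, -1.7061, 0.73)  len=0.6910
  (v17,v21,v18) [-+-] → (0.6858, -1.7061, 0.73)–(0.6858, -1.58825, 0.593915)  len=0.1800
  (v18,v21,v22) [-+-] → (0.6858, -1.58825, 0.593915)–(0.6858, -1.18787, 0.1316)  len=0.6116
  (v19,v22,v23) [--+] → (0.6858, -1.18787, -0.1316)–(0.6858, -1.7061, -0.73)  len=0.7916
  (v19,v23,v16) [-+-] → (0.6858, -1.7061, -0.73)–(0.6858, -1.78711, -0.63646)  len=0.1237
  (v16,v23,v20) [-++] → (0.6858, -1.78711, -0.63646)–(0.6858, -2.3383, 0)  len=0.8420
  (v21,v1,v22) [++-] → (0.6858, -1.02156, 0.0355807)–(0.6858, -1.18787, 0.1316)  len=0.1920
  (v22,v1,v2) [-++] → (0.6858, -1.02156, 0.0355807)–(0.6858, -0.959928, 0)  len=0.0712
  (v22,v2,v23) [-++] → (0.6858, -0.959928, 0)–(0.6858, -1.18787, -0.1316)  len=0.2632

Chained into 2 loop(s):
  loop 1: 10 segments, perimeter = 4.0410
  loop 2: 10 segments, perimeter = 4.0410
Total perimeter = 8.082


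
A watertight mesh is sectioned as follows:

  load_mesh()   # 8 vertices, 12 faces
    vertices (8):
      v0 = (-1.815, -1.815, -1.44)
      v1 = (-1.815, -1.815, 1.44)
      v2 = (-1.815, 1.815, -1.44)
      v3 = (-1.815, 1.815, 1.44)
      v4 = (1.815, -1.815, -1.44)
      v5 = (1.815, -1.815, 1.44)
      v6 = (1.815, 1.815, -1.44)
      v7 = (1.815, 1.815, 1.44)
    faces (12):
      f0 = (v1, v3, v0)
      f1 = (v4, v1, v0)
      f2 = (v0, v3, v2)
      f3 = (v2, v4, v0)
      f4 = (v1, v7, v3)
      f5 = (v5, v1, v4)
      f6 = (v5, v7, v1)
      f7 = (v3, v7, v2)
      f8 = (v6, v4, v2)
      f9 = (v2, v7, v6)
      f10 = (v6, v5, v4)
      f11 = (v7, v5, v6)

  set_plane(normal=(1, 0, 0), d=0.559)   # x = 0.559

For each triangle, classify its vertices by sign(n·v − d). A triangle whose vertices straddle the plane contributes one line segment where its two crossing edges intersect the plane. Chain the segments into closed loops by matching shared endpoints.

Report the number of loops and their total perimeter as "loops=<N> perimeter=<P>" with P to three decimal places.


loops=1 perimeter=13.020

Straddling triangles (8 of 12):
  (v4,v1,v0) [+--] → (0.559, -1.815, -0.443504)–(0.559, -1.815, -1.44)  len=0.9965
  (v2,v4,v0) [-+-] → (0.559, -0.559, -1.44)–(0.559, -1.815, -1.44)  len=1.2560
  (v1,v7,v3) [-+-] → (0.559, 0.559, 1.44)–(0.559, 1.815, 1.44)  len=1.2560
  (v5,v1,v4) [+-+] → (0.559, -1.815, 1.44)–(0.559, -1.815, -0.443504)  len=1.8835
  (v5,v7,v1) [++-] → (0.559, 0.559, 1.44)–(0.559, -1.815, 1.44)  len=2.3740
  (v3,v7,v2) [-+-] → (0.559, 1.815, 1.44)–(0.559, 1.815, 0.443504)  len=0.9965
  (v6,v4,v2) [++-] → (0.559, -0.559, -1.44)–(0.559, 1.815, -1.44)  len=2.3740
  (v2,v7,v6) [-++] → (0.559, 1.815, 0.443504)–(0.559, 1.815, -1.44)  len=1.8835

Chained into 1 loop(s):
  loop 1: 8 segments, perimeter = 13.0200
Total perimeter = 13.020


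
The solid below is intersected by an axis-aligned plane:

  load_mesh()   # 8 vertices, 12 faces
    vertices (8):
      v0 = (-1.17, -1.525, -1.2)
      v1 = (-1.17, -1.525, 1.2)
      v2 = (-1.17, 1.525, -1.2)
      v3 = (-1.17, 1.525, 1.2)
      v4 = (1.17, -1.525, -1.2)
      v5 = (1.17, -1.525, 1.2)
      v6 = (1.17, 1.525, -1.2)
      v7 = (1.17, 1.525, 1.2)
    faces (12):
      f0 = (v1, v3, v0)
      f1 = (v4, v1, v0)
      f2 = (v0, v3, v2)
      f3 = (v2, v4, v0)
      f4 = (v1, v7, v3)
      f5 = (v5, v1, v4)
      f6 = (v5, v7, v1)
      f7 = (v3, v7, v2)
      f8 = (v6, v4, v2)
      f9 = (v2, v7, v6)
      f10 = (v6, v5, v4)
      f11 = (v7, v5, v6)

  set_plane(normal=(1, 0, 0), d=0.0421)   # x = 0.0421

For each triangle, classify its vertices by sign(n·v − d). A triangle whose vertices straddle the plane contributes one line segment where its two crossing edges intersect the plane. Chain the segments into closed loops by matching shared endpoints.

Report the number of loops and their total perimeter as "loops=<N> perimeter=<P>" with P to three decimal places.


loops=1 perimeter=10.900

Straddling triangles (8 of 12):
  (v4,v1,v0) [+--] → (0.0421, -1.525, -0.0431795)–(0.0421, -1.525, -1.2)  len=1.1568
  (v2,v4,v0) [-+-] → (0.0421, -0.0548739, -1.2)–(0.0421, -1.525, -1.2)  len=1.4701
  (v1,v7,v3) [-+-] → (0.0421, 0.0548739, 1.2)–(0.0421, 1.525, 1.2)  len=1.4701
  (v5,v1,v4) [+-+] → (0.0421, -1.525, 1.2)–(0.0421, -1.525, -0.0431795)  len=1.2432
  (v5,v7,v1) [++-] → (0.0421, 0.0548739, 1.2)–(0.0421, -1.525, 1.2)  len=1.5799
  (v3,v7,v2) [-+-] → (0.0421, 1.525, 1.2)–(0.0421, 1.525, 0.0431795)  len=1.1568
  (v6,v4,v2) [++-] → (0.0421, -0.0548739, -1.2)–(0.0421, 1.525, -1.2)  len=1.5799
  (v2,v7,v6) [-++] → (0.0421, 1.525, 0.0431795)–(0.0421, 1.525, -1.2)  len=1.2432

Chained into 1 loop(s):
  loop 1: 8 segments, perimeter = 10.9000
Total perimeter = 10.900


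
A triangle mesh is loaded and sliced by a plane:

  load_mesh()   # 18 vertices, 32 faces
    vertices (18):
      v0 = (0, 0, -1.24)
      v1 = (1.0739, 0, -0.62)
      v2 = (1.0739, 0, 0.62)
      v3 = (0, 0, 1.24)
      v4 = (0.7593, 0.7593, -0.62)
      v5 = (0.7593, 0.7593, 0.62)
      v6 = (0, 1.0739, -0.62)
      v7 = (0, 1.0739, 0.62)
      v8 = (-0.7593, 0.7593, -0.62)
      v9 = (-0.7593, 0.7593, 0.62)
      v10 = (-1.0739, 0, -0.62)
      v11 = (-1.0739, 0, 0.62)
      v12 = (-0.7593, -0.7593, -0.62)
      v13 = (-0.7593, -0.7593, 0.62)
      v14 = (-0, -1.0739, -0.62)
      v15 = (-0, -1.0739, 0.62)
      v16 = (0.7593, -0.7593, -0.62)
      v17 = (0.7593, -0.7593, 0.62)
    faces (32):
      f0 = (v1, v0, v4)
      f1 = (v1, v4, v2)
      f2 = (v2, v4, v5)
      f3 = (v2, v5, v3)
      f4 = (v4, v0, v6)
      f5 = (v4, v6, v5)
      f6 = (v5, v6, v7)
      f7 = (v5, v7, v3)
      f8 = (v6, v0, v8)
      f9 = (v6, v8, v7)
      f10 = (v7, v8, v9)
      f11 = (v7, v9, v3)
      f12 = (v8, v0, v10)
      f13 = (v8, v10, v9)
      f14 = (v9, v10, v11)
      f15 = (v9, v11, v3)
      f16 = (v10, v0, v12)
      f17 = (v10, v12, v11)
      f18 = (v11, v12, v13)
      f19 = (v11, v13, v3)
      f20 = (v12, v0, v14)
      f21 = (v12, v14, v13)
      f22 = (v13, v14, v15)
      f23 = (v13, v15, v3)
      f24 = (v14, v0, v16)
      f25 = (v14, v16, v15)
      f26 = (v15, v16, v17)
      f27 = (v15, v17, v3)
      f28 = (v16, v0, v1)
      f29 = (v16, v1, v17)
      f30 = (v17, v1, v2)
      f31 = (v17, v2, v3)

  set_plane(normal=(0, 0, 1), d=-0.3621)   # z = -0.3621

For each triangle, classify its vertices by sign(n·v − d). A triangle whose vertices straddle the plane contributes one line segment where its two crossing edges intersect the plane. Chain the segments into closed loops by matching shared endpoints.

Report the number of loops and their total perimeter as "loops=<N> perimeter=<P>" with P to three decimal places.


loops=1 perimeter=6.575

Straddling triangles (16 of 32):
  (v1,v4,v2) [--+] → (0.824732, 0.601378, -0.3621)–(1.0739, 0, -0.3621)  len=0.6510
  (v2,v4,v5) [+-+] → (0.824732, 0.601378, -0.3621)–(0.7593, 0.7593, -0.3621)  len=0.1709
  (v4,v6,v5) [--+] → (0.157922, 1.00847, -0.3621)–(0.7593, 0.7593, -0.3621)  len=0.6510
  (v5,v6,v7) [+-+] → (0.157922, 1.00847, -0.3621)–(0, 1.0739, -0.3621)  len=0.1709
  (v6,v8,v7) [--+] → (-0.601378, 0.824732, -0.3621)–(0, 1.0739, -0.3621)  len=0.6510
  (v7,v8,v9) [+-+] → (-0.601378, 0.824732, -0.3621)–(-0.7593, 0.7593, -0.3621)  len=0.1709
  (v8,v10,v9) [--+] → (-1.00847, 0.157922, -0.3621)–(-0.7593, 0.7593, -0.3621)  len=0.6510
  (v9,v10,v11) [+-+] → (-1.00847, 0.157922, -0.3621)–(-1.0739, 0, -0.3621)  len=0.1709
  (v10,v12,v11) [--+] → (-0.824732, -0.601378, -0.3621)–(-1.0739, 0, -0.3621)  len=0.6510
  (v11,v12,v13) [+-+] → (-0.824732, -0.601378, -0.3621)–(-0.7593, -0.7593, -0.3621)  len=0.1709
  (v12,v14,v13) [--+] → (-0.157922, -1.00847, -0.3621)–(-0.7593, -0.7593, -0.3621)  len=0.6510
  (v13,v14,v15) [+-+] → (-0.157922, -1.00847, -0.3621)–(0, -1.0739, -0.3621)  len=0.1709
  (v14,v16,v15) [--+] → (0.601378, -0.824732, -0.3621)–(0, -1.0739, -0.3621)  len=0.6510
  (v15,v16,v17) [+-+] → (0.601378, -0.824732, -0.3621)–(0.7593, -0.7593, -0.3621)  len=0.1709
  (v16,v1,v17) [--+] → (1.00847, -0.157922, -0.3621)–(0.7593, -0.7593, -0.3621)  len=0.6510
  (v17,v1,v2) [+-+] → (1.00847, -0.157922, -0.3621)–(1.0739, 0, -0.3621)  len=0.1709

Chained into 1 loop(s):
  loop 1: 16 segments, perimeter = 6.5752
Total perimeter = 6.575
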